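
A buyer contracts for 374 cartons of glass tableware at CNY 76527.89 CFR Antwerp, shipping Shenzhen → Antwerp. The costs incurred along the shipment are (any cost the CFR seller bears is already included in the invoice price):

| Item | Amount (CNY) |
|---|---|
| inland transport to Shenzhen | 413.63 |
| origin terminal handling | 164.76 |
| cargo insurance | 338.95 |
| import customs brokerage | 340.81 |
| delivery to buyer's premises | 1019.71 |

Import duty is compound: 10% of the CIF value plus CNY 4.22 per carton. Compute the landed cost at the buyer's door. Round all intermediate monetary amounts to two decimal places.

Total landed cost: CNY 87492.32

CFR: the seller pays costs through ocean freight to the destination port, but not insurance.
Already in the invoice (seller's account under CFR): inland to port, origin terminal — exclude.
CIF value = CFR price + insurance = 76527.89 + 338.95 = 76866.84
Ad valorem component: 76866.84 × 10% = 7686.68
Specific component: 374 × 4.22 = 1578.28
Import duty = 7686.68 + 1578.28 = 9264.96
Buyer bears: insurance 338.95 + brokerage 340.81 + delivery 1019.71 + duty 9264.96 = 10964.43
Landed cost = invoice 76527.89 + 10964.43 = 87492.32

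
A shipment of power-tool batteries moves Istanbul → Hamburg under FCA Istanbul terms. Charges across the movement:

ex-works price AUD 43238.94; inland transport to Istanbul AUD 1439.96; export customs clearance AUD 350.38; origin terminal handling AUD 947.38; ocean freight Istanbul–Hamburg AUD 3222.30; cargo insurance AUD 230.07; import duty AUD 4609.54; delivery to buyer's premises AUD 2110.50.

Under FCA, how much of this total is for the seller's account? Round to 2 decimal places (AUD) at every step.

FCA: the seller delivers export-cleared goods to the carrier; the buyer bears costs from that point.
Seller's account: goods 43238.94 + inland to port 1439.96 + export clearance 350.38 = 45029.28
Buyer's account: origin terminal 947.38 + freight 3222.30 + insurance 230.07 + duty 4609.54 + delivery 2110.50 = 11119.79

Seller's account: AUD 45029.28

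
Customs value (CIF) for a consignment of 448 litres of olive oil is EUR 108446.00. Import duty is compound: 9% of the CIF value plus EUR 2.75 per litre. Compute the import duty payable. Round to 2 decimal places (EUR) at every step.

Import duty: EUR 10992.14

Ad valorem component: 108446.00 × 9% = 9760.14
Specific component: 448 × 2.75 = 1232.00
Import duty = 9760.14 + 1232.00 = 10992.14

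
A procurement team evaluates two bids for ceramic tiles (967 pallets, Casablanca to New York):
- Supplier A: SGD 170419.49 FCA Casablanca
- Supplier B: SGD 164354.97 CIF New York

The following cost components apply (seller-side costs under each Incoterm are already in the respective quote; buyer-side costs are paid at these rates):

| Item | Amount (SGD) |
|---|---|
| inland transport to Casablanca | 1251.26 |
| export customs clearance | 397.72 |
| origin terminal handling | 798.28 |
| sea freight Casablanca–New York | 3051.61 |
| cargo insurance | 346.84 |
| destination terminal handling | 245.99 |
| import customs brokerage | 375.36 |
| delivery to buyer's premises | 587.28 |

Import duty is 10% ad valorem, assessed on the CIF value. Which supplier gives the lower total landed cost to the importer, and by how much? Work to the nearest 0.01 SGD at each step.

Supplier B is cheaper by SGD 11287.37

Supplier A (FCA):
CIF value = FCA price + origin terminal + freight + insurance = 170419.49 + 798.28 + 3051.61 + 346.84 = 174616.22
Import duty = 174616.22 × 10% = 17461.62
Buyer bears (A): 798.28 + 3051.61 + 346.84 + 245.99 + 375.36 + 587.28 = 5405.36
Landed cost (A) = invoice 170419.49 + 5405.36 + duty 17461.62 = 193286.47
Supplier B (CIF):
The CIF price already equals the CIF value: 164354.97
Import duty = 164354.97 × 10% = 16435.50
Buyer bears (B): 245.99 + 375.36 + 587.28 = 1208.63
Landed cost (B) = invoice 164354.97 + 1208.63 + duty 16435.50 = 181999.10
Difference = |193286.47 − 181999.10| = 11287.37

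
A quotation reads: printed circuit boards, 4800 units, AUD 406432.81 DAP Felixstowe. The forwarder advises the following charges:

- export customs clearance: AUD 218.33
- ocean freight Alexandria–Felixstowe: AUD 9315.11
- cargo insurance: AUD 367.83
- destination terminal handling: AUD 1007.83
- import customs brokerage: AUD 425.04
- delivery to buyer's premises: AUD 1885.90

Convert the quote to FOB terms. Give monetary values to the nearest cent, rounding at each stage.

Not relevant to the conversion: export clearance — on the seller under both DAP and FOB; already in the DAP price and stays in the FOB price. brokerage — on the buyer under both terms; not part of either seller's price.
From DAP to FOB, the seller no longer bears: freight, insurance, destination terminal, delivery.
FOB price = 406432.81 − 9315.11 − 367.83 − 1007.83 − 1885.90 = 393856.14

FOB price: AUD 393856.14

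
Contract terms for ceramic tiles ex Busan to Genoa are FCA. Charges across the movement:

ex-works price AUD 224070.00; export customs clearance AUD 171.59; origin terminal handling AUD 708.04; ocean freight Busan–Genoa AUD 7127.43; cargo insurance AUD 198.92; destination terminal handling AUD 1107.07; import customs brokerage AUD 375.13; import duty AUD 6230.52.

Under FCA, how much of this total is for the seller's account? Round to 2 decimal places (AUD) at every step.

FCA: the seller delivers export-cleared goods to the carrier; the buyer bears costs from that point.
Seller's account: goods 224070.00 + export clearance 171.59 = 224241.59
Buyer's account: origin terminal 708.04 + freight 7127.43 + insurance 198.92 + destination terminal 1107.07 + brokerage 375.13 + duty 6230.52 = 15747.11

Seller's account: AUD 224241.59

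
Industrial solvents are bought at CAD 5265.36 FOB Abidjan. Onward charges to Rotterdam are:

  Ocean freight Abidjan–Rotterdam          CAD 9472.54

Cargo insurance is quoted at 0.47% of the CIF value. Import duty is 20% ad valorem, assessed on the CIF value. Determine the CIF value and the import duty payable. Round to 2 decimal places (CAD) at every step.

Let C be the CIF value. C = FOB price + freight + 0.47% × C
C − 0.47% × C = 5265.36 + 9472.54
0.9953 × C = 14737.90
C = 14737.90 / 0.9953 = 14807.50
Insurance premium = 0.47% × 14807.50 = 69.60
Import duty = 14807.50 × 20% = 2961.50

CIF value: CAD 14807.50; import duty: CAD 2961.50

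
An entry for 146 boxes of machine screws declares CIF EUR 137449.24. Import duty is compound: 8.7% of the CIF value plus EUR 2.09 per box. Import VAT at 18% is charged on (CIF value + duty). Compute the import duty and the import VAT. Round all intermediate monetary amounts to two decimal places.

Ad valorem component: 137449.24 × 8.7% = 11958.08
Specific component: 146 × 2.09 = 305.14
Import duty = 11958.08 + 305.14 = 12263.22
VAT base = CIF + duty = 137449.24 + 12263.22 = 149712.46
Import VAT = 149712.46 × 18% = 26948.24

Import duty: EUR 12263.22; import VAT: EUR 26948.24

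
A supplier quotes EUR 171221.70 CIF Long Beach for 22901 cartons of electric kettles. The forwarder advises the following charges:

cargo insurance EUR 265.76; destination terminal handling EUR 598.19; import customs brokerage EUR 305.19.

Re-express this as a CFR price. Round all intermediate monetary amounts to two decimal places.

Not relevant to the conversion: destination terminal, brokerage — on the buyer under both terms; not part of either seller's price.
From CIF to CFR, the seller no longer bears: insurance.
CFR price = 171221.70 − 265.76 = 170955.94

CFR price: EUR 170955.94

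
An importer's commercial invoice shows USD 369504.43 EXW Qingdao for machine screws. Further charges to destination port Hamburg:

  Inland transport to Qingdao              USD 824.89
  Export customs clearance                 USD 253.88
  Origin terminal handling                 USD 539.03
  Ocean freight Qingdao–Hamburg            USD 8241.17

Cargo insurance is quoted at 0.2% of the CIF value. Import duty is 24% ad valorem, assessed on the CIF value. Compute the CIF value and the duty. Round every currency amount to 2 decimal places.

Let C be the CIF value. C = EXW price + pre-shipment costs + freight + 0.2% × C
C − 0.2% × C = 369504.43 + 824.89 + 253.88 + 539.03 + 8241.17
0.998 × C = 379363.40
C = 379363.40 / 0.998 = 380123.65
Insurance premium = 0.2% × 380123.65 = 760.25
Import duty = 380123.65 × 24% = 91229.68

CIF value: USD 380123.65; import duty: USD 91229.68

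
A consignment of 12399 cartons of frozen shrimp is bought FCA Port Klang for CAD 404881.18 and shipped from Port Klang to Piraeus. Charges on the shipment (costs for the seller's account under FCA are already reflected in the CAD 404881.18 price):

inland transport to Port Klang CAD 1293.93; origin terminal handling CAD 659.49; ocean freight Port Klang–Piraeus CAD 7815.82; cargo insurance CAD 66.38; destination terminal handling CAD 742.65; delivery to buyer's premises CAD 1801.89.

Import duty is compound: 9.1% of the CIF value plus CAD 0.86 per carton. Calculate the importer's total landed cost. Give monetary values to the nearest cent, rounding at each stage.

FCA: the seller delivers export-cleared goods to the carrier; the buyer bears costs from that point.
Already in the invoice (seller's account under FCA): inland to port — exclude.
CIF value = FCA price + origin terminal + freight + insurance = 404881.18 + 659.49 + 7815.82 + 66.38 = 413422.87
Ad valorem component: 413422.87 × 9.1% = 37621.48
Specific component: 12399 × 0.86 = 10663.14
Import duty = 37621.48 + 10663.14 = 48284.62
Buyer bears: origin terminal 659.49 + freight 7815.82 + insurance 66.38 + destination terminal 742.65 + delivery 1801.89 + duty 48284.62 = 59370.85
Landed cost = invoice 404881.18 + 59370.85 = 464252.03

Total landed cost: CAD 464252.03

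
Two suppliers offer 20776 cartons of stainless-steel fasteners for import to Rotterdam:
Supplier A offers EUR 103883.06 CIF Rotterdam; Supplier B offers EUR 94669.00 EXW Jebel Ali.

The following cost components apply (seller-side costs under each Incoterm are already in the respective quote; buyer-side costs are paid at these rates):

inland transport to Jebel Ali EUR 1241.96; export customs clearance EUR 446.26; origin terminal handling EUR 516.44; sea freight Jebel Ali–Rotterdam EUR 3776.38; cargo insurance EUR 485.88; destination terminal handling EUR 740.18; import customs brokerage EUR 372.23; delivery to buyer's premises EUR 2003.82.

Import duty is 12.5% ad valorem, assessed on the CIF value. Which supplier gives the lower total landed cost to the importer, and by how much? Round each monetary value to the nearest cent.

Supplier A (CIF):
The CIF price already equals the CIF value: 103883.06
Import duty = 103883.06 × 12.5% = 12985.38
Buyer bears (A): 740.18 + 372.23 + 2003.82 = 3116.23
Landed cost (A) = invoice 103883.06 + 3116.23 + duty 12985.38 = 119984.67
Supplier B (EXW):
CIF value = EXW price + inland to port + export clearance + origin terminal + freight + insurance = 94669.00 + 1241.96 + 446.26 + 516.44 + 3776.38 + 485.88 = 101135.92
Import duty = 101135.92 × 12.5% = 12641.99
Buyer bears (B): 1241.96 + 446.26 + 516.44 + 3776.38 + 485.88 + 740.18 + 372.23 + 2003.82 = 9583.15
Landed cost (B) = invoice 94669.00 + 9583.15 + duty 12641.99 = 116894.14
Difference = |119984.67 − 116894.14| = 3090.53

Supplier B is cheaper by EUR 3090.53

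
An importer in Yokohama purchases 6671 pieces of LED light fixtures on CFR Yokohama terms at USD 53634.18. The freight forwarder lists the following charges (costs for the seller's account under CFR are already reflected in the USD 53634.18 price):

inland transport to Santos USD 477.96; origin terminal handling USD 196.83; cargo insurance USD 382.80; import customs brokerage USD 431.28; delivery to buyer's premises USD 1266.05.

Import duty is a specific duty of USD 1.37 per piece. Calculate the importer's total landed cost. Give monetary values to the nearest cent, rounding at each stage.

Total landed cost: USD 64853.58

CFR: the seller pays costs through ocean freight to the destination port, but not insurance.
Already in the invoice (seller's account under CFR): inland to port, origin terminal — exclude.
CIF value = CFR price + insurance = 53634.18 + 382.80 = 54016.98
Import duty = 6671 × 1.37 = 9139.27
Buyer bears: insurance 382.80 + brokerage 431.28 + delivery 1266.05 + duty 9139.27 = 11219.40
Landed cost = invoice 53634.18 + 11219.40 = 64853.58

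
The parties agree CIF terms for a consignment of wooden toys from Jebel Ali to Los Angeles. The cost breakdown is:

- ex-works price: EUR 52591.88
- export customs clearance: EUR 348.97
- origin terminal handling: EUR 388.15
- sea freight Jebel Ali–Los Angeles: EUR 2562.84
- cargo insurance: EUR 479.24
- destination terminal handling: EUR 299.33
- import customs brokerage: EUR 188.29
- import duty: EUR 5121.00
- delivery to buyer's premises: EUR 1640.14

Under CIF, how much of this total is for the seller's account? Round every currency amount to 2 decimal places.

Seller's account: EUR 56371.08

CIF: the seller pays costs through ocean freight and marine insurance to the destination port.
Seller's account: goods 52591.88 + export clearance 348.97 + origin terminal 388.15 + freight 2562.84 + insurance 479.24 = 56371.08
Buyer's account: destination terminal 299.33 + brokerage 188.29 + duty 5121.00 + delivery 1640.14 = 7248.76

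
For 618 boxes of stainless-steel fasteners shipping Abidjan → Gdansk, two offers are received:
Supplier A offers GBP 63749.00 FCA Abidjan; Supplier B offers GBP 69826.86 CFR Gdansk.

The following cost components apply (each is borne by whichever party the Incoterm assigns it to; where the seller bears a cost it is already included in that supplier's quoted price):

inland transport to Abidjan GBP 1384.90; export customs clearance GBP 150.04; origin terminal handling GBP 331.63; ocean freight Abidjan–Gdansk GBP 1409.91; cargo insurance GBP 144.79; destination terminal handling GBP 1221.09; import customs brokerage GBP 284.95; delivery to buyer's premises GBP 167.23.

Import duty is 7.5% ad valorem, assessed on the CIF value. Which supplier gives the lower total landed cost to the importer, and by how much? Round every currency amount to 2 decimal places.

Supplier A (FCA):
CIF value = FCA price + origin terminal + freight + insurance = 63749.00 + 331.63 + 1409.91 + 144.79 = 65635.33
Import duty = 65635.33 × 7.5% = 4922.65
Buyer bears (A): 331.63 + 1409.91 + 144.79 + 1221.09 + 284.95 + 167.23 = 3559.60
Landed cost (A) = invoice 63749.00 + 3559.60 + duty 4922.65 = 72231.25
Supplier B (CFR):
CIF value = CFR price + insurance = 69826.86 + 144.79 = 69971.65
Import duty = 69971.65 × 7.5% = 5247.87
Buyer bears (B): 144.79 + 1221.09 + 284.95 + 167.23 = 1818.06
Landed cost (B) = invoice 69826.86 + 1818.06 + duty 5247.87 = 76892.79
Difference = |72231.25 − 76892.79| = 4661.54

Supplier A is cheaper by GBP 4661.54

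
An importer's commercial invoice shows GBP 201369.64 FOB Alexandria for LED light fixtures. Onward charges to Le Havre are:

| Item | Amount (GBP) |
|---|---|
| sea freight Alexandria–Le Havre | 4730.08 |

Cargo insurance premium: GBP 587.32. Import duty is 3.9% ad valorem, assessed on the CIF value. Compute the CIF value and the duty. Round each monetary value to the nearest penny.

CIF = FOB price + freight + insurance
CIF = 201369.64 + 4730.08 + 587.32 = 206687.04
Import duty = 206687.04 × 3.9% = 8060.79

CIF value: GBP 206687.04; import duty: GBP 8060.79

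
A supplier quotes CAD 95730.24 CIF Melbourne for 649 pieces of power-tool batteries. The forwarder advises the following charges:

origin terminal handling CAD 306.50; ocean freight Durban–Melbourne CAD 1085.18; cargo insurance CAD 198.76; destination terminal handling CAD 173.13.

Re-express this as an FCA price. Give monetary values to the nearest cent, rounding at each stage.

Not relevant to the conversion: destination terminal — on the buyer under both terms; not part of either seller's price.
From CIF to FCA, the seller no longer bears: origin terminal, freight, insurance.
FCA price = 95730.24 − 306.50 − 1085.18 − 198.76 = 94139.80

FCA price: CAD 94139.80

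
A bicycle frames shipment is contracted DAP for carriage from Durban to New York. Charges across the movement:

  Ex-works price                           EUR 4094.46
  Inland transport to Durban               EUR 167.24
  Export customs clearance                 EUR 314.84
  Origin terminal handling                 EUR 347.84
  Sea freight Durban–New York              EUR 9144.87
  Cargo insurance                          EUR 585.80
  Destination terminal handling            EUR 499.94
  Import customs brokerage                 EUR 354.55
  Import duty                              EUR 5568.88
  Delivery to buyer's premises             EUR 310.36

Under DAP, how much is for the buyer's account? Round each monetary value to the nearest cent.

Buyer's account: EUR 5923.43

DAP: the seller bears all costs to the named destination except import duty and clearance.
Seller's account: goods 4094.46 + inland to port 167.24 + export clearance 314.84 + origin terminal 347.84 + freight 9144.87 + insurance 585.80 + destination terminal 499.94 + delivery 310.36 = 15465.35
Buyer's account: brokerage 354.55 + duty 5568.88 = 5923.43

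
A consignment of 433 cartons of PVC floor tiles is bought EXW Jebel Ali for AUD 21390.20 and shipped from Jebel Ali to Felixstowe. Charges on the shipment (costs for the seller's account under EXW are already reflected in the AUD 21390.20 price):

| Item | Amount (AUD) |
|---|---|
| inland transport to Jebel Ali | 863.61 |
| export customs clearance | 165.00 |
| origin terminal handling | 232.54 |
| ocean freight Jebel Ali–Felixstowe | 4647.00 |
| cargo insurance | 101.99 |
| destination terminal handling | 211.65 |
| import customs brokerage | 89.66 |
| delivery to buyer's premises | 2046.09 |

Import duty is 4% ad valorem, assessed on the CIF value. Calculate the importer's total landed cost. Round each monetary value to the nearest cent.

Total landed cost: AUD 30843.75

EXW: the seller makes goods available at their premises; the buyer bears all onward costs.
CIF value = EXW price + inland to port + export clearance + origin terminal + freight + insurance = 21390.20 + 863.61 + 165.00 + 232.54 + 4647.00 + 101.99 = 27400.34
Import duty = 27400.34 × 4% = 1096.01
Buyer bears: inland to port 863.61 + export clearance 165.00 + origin terminal 232.54 + freight 4647.00 + insurance 101.99 + destination terminal 211.65 + brokerage 89.66 + delivery 2046.09 + duty 1096.01 = 9453.55
Landed cost = invoice 21390.20 + 9453.55 = 30843.75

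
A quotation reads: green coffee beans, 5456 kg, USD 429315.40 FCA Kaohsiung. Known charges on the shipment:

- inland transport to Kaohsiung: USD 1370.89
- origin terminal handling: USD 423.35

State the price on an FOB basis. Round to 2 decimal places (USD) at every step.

FOB price: USD 429738.75

Not relevant to the conversion: inland to port — on the seller under both FCA and FOB; already in the FCA price and stays in the FOB price.
From FCA to FOB, the seller additionally bears: origin terminal.
FOB price = 429315.40 + 423.35 = 429738.75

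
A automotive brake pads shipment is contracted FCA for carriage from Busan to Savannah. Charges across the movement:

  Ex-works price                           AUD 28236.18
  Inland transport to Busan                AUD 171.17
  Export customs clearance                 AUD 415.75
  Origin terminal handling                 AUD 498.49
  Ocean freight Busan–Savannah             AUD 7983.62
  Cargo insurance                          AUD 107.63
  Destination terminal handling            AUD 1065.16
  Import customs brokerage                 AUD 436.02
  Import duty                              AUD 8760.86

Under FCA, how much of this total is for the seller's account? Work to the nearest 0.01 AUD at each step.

FCA: the seller delivers export-cleared goods to the carrier; the buyer bears costs from that point.
Seller's account: goods 28236.18 + inland to port 171.17 + export clearance 415.75 = 28823.10
Buyer's account: origin terminal 498.49 + freight 7983.62 + insurance 107.63 + destination terminal 1065.16 + brokerage 436.02 + duty 8760.86 = 18851.78

Seller's account: AUD 28823.10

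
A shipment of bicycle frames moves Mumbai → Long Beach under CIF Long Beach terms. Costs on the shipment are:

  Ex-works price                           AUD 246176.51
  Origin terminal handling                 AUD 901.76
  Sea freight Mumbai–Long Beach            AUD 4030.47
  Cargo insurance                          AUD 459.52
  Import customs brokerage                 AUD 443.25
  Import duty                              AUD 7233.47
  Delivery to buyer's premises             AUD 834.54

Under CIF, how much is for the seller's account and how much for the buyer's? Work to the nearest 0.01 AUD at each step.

CIF: the seller pays costs through ocean freight and marine insurance to the destination port.
Seller's account: goods 246176.51 + origin terminal 901.76 + freight 4030.47 + insurance 459.52 = 251568.26
Buyer's account: brokerage 443.25 + duty 7233.47 + delivery 834.54 = 8511.26

Seller: AUD 251568.26; buyer: AUD 8511.26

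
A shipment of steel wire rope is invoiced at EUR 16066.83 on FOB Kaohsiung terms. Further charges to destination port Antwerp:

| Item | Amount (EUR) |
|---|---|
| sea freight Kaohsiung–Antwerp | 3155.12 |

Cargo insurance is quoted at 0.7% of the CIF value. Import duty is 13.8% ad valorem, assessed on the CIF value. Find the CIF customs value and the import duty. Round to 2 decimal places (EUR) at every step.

Let C be the CIF value. C = FOB price + freight + 0.7% × C
C − 0.7% × C = 16066.83 + 3155.12
0.993 × C = 19221.95
C = 19221.95 / 0.993 = 19357.45
Insurance premium = 0.7% × 19357.45 = 135.50
Import duty = 19357.45 × 13.8% = 2671.33

CIF value: EUR 19357.45; import duty: EUR 2671.33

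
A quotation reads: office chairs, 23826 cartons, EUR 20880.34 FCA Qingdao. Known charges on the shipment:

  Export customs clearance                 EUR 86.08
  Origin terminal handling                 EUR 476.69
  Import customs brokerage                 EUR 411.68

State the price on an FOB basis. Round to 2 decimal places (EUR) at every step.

Not relevant to the conversion: export clearance — on the seller under both FCA and FOB; already in the FCA price and stays in the FOB price. brokerage — on the buyer under both terms; not part of either seller's price.
From FCA to FOB, the seller additionally bears: origin terminal.
FOB price = 20880.34 + 476.69 = 21357.03

FOB price: EUR 21357.03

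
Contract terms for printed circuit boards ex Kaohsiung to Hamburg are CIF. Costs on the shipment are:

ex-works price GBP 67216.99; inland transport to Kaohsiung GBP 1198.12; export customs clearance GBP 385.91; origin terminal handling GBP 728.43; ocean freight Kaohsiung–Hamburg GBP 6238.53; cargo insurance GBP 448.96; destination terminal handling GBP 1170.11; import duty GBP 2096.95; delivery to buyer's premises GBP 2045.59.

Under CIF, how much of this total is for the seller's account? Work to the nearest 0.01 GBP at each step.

CIF: the seller pays costs through ocean freight and marine insurance to the destination port.
Seller's account: goods 67216.99 + inland to port 1198.12 + export clearance 385.91 + origin terminal 728.43 + freight 6238.53 + insurance 448.96 = 76216.94
Buyer's account: destination terminal 1170.11 + duty 2096.95 + delivery 2045.59 = 5312.65

Seller's account: GBP 76216.94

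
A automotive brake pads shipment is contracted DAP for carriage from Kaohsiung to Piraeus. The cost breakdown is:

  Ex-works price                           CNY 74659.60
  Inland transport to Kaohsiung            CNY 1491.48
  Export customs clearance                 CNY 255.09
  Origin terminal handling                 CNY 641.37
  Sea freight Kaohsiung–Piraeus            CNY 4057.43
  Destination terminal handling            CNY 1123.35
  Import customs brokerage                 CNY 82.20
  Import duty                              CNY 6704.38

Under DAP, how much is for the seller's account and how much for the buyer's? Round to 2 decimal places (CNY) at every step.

Seller: CNY 82228.32; buyer: CNY 6786.58

DAP: the seller bears all costs to the named destination except import duty and clearance.
Seller's account: goods 74659.60 + inland to port 1491.48 + export clearance 255.09 + origin terminal 641.37 + freight 4057.43 + destination terminal 1123.35 = 82228.32
Buyer's account: brokerage 82.20 + duty 6704.38 = 6786.58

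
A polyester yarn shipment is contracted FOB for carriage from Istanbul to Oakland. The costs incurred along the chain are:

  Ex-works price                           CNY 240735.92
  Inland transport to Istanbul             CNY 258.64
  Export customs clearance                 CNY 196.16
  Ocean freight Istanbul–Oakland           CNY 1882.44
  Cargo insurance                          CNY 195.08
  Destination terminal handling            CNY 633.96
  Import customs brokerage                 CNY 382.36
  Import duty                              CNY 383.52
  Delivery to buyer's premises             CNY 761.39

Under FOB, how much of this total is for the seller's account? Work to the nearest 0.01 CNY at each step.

Seller's account: CNY 241190.72

FOB: the seller bears costs until goods are on board at the origin port; the buyer bears freight, insurance and all costs thereafter.
Seller's account: goods 240735.92 + inland to port 258.64 + export clearance 196.16 = 241190.72
Buyer's account: freight 1882.44 + insurance 195.08 + destination terminal 633.96 + brokerage 382.36 + duty 383.52 + delivery 761.39 = 4238.75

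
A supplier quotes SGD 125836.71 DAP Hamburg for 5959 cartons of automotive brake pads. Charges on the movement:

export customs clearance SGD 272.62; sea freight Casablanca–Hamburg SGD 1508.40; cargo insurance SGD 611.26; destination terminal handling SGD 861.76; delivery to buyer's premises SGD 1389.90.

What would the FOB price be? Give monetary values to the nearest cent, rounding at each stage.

Not relevant to the conversion: export clearance — on the seller under both DAP and FOB; already in the DAP price and stays in the FOB price.
From DAP to FOB, the seller no longer bears: freight, insurance, destination terminal, delivery.
FOB price = 125836.71 − 1508.40 − 611.26 − 861.76 − 1389.90 = 121465.39

FOB price: SGD 121465.39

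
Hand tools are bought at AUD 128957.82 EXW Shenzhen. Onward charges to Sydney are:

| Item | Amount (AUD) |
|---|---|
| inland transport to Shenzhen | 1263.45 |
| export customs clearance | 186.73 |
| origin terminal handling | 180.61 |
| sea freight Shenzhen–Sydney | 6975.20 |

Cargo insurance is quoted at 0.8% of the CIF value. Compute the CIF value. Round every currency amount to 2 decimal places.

Let C be the CIF value. C = EXW price + pre-shipment costs + freight + 0.8% × C
C − 0.8% × C = 128957.82 + 1263.45 + 186.73 + 180.61 + 6975.20
0.992 × C = 137563.81
C = 137563.81 / 0.992 = 138673.20
Insurance premium = 0.8% × 138673.20 = 1109.39

CIF value: AUD 138673.20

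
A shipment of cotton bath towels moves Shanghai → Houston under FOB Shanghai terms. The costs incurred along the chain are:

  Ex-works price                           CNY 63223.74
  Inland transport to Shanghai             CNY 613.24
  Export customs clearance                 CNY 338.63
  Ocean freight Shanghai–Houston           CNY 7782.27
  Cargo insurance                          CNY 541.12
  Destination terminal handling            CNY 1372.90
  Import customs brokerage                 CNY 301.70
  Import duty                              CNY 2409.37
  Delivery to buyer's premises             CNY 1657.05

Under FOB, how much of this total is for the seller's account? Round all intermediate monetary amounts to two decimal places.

Seller's account: CNY 64175.61

FOB: the seller bears costs until goods are on board at the origin port; the buyer bears freight, insurance and all costs thereafter.
Seller's account: goods 63223.74 + inland to port 613.24 + export clearance 338.63 = 64175.61
Buyer's account: freight 7782.27 + insurance 541.12 + destination terminal 1372.90 + brokerage 301.70 + duty 2409.37 + delivery 1657.05 = 14064.41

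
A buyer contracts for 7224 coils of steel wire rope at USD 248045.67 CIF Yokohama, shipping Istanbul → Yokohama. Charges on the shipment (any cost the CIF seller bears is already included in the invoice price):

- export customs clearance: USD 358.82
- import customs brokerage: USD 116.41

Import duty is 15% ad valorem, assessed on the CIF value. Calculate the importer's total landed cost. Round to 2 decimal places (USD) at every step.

CIF: the seller pays costs through ocean freight and marine insurance to the destination port.
Already in the invoice (seller's account under CIF): export clearance — exclude.
The CIF price already equals the CIF value: 248045.67
Import duty = 248045.67 × 15% = 37206.85
Buyer bears: brokerage 116.41 + duty 37206.85 = 37323.26
Landed cost = invoice 248045.67 + 37323.26 = 285368.93

Total landed cost: USD 285368.93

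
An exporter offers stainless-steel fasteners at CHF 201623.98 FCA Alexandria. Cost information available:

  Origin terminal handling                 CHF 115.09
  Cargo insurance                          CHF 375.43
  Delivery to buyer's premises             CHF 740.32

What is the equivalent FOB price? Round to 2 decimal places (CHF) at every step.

Not relevant to the conversion: delivery, insurance — on the buyer under both terms; not part of either seller's price.
From FCA to FOB, the seller additionally bears: origin terminal.
FOB price = 201623.98 + 115.09 = 201739.07

FOB price: CHF 201739.07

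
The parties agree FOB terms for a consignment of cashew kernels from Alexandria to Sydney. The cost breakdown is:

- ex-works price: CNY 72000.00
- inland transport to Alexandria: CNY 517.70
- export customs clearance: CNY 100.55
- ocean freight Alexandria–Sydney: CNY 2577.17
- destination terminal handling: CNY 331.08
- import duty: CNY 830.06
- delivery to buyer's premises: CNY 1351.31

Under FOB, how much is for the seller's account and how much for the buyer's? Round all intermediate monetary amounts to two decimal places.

FOB: the seller bears costs until goods are on board at the origin port; the buyer bears freight, insurance and all costs thereafter.
Seller's account: goods 72000.00 + inland to port 517.70 + export clearance 100.55 = 72618.25
Buyer's account: freight 2577.17 + destination terminal 331.08 + duty 830.06 + delivery 1351.31 = 5089.62

Seller: CNY 72618.25; buyer: CNY 5089.62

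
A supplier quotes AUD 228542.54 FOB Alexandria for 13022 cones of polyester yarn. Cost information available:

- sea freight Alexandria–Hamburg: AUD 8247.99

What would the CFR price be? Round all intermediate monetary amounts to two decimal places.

CFR price: AUD 236790.53

From FOB to CFR, the seller additionally bears: freight.
CFR price = 228542.54 + 8247.99 = 236790.53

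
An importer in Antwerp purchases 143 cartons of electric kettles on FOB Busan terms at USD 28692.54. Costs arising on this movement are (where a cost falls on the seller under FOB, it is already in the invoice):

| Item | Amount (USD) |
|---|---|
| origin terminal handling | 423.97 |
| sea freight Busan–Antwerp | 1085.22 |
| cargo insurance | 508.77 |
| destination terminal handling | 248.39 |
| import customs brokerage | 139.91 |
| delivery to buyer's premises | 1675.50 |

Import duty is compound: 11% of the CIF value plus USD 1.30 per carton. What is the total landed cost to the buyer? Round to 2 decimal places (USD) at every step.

Total landed cost: USD 35867.75

FOB: the seller bears costs until goods are on board at the origin port; the buyer bears freight, insurance and all costs thereafter.
Already in the invoice (seller's account under FOB): origin terminal — exclude.
CIF value = FOB price + freight + insurance = 28692.54 + 1085.22 + 508.77 = 30286.53
Ad valorem component: 30286.53 × 11% = 3331.52
Specific component: 143 × 1.30 = 185.90
Import duty = 3331.52 + 185.90 = 3517.42
Buyer bears: freight 1085.22 + insurance 508.77 + destination terminal 248.39 + brokerage 139.91 + delivery 1675.50 + duty 3517.42 = 7175.21
Landed cost = invoice 28692.54 + 7175.21 = 35867.75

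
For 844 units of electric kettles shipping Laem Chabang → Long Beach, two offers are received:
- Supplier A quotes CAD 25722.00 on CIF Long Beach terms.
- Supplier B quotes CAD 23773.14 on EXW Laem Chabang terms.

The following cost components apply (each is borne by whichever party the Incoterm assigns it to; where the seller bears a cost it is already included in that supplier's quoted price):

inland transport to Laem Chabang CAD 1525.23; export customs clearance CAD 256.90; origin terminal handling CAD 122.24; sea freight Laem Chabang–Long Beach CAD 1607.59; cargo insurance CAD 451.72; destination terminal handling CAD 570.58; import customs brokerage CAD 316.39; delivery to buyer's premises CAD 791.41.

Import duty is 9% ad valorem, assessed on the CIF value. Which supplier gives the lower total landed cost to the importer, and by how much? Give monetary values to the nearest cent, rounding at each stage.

Supplier A (CIF):
The CIF price already equals the CIF value: 25722.00
Import duty = 25722.00 × 9% = 2314.98
Buyer bears (A): 570.58 + 316.39 + 791.41 = 1678.38
Landed cost (A) = invoice 25722.00 + 1678.38 + duty 2314.98 = 29715.36
Supplier B (EXW):
CIF value = EXW price + inland to port + export clearance + origin terminal + freight + insurance = 23773.14 + 1525.23 + 256.90 + 122.24 + 1607.59 + 451.72 = 27736.82
Import duty = 27736.82 × 9% = 2496.31
Buyer bears (B): 1525.23 + 256.90 + 122.24 + 1607.59 + 451.72 + 570.58 + 316.39 + 791.41 = 5642.06
Landed cost (B) = invoice 23773.14 + 5642.06 + duty 2496.31 = 31911.51
Difference = |29715.36 − 31911.51| = 2196.15

Supplier A is cheaper by CAD 2196.15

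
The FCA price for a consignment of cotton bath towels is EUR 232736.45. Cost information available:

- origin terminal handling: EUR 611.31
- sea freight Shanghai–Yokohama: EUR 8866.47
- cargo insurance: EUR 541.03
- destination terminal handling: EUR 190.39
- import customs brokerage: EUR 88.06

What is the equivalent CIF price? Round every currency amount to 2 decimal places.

Not relevant to the conversion: destination terminal, brokerage — on the buyer under both terms; not part of either seller's price.
From FCA to CIF, the seller additionally bears: origin terminal, freight, insurance.
CIF price = 232736.45 + 611.31 + 8866.47 + 541.03 = 242755.26

CIF price: EUR 242755.26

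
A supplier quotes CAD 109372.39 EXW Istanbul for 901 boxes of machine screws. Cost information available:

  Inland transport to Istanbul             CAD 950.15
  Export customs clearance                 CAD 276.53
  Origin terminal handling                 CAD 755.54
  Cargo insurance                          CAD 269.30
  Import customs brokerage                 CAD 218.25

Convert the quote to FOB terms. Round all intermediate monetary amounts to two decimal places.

FOB price: CAD 111354.61

Not relevant to the conversion: brokerage, insurance — on the buyer under both terms; not part of either seller's price.
From EXW to FOB, the seller additionally bears: inland to port, export clearance, origin terminal.
FOB price = 109372.39 + 950.15 + 276.53 + 755.54 = 111354.61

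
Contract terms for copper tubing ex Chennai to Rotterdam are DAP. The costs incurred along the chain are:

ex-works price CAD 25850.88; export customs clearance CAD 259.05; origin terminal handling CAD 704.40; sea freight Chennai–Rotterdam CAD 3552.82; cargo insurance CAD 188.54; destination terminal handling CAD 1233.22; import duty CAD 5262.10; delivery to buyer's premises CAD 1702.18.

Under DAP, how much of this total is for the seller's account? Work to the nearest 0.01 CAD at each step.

Seller's account: CAD 33491.09

DAP: the seller bears all costs to the named destination except import duty and clearance.
Seller's account: goods 25850.88 + export clearance 259.05 + origin terminal 704.40 + freight 3552.82 + insurance 188.54 + destination terminal 1233.22 + delivery 1702.18 = 33491.09
Buyer's account: duty 5262.10 = 5262.10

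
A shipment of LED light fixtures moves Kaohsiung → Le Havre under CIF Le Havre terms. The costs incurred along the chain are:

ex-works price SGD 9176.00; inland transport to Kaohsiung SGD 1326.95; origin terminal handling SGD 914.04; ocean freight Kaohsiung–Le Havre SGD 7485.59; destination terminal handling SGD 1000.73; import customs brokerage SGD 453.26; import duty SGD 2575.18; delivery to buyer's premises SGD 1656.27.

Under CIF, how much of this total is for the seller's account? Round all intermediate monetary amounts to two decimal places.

CIF: the seller pays costs through ocean freight and marine insurance to the destination port.
Seller's account: goods 9176.00 + inland to port 1326.95 + origin terminal 914.04 + freight 7485.59 = 18902.58
Buyer's account: destination terminal 1000.73 + brokerage 453.26 + duty 2575.18 + delivery 1656.27 = 5685.44

Seller's account: SGD 18902.58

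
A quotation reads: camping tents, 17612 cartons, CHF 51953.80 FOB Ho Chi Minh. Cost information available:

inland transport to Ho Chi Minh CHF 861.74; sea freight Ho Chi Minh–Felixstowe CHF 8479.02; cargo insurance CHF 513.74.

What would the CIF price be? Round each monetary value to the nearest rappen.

CIF price: CHF 60946.56

Not relevant to the conversion: inland to port — on the seller under both FOB and CIF; already in the FOB price and stays in the CIF price.
From FOB to CIF, the seller additionally bears: freight, insurance.
CIF price = 51953.80 + 8479.02 + 513.74 = 60946.56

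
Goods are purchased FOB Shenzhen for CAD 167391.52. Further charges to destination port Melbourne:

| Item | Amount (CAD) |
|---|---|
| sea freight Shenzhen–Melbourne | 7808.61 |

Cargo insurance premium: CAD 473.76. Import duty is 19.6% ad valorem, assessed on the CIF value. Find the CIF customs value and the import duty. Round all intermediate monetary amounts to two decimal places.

CIF value: CAD 175673.89; import duty: CAD 34432.08

CIF = FOB price + freight + insurance
CIF = 167391.52 + 7808.61 + 473.76 = 175673.89
Import duty = 175673.89 × 19.6% = 34432.08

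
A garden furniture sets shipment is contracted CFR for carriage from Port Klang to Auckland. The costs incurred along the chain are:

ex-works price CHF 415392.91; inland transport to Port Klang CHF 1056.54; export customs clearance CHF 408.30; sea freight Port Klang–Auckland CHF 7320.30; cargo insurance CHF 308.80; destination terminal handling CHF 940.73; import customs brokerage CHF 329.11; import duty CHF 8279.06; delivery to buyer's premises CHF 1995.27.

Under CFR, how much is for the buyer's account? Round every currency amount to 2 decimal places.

Buyer's account: CHF 11852.97

CFR: the seller pays costs through ocean freight to the destination port, but not insurance.
Seller's account: goods 415392.91 + inland to port 1056.54 + export clearance 408.30 + freight 7320.30 = 424178.05
Buyer's account: insurance 308.80 + destination terminal 940.73 + brokerage 329.11 + duty 8279.06 + delivery 1995.27 = 11852.97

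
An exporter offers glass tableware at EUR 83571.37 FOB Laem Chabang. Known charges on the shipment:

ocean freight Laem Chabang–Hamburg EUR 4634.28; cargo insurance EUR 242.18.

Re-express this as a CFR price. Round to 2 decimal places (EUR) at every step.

CFR price: EUR 88205.65

Not relevant to the conversion: insurance — on the buyer under both terms; not part of either seller's price.
From FOB to CFR, the seller additionally bears: freight.
CFR price = 83571.37 + 4634.28 = 88205.65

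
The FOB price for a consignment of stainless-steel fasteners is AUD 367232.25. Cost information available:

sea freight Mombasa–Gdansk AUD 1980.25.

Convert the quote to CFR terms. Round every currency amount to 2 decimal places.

From FOB to CFR, the seller additionally bears: freight.
CFR price = 367232.25 + 1980.25 = 369212.50

CFR price: AUD 369212.50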